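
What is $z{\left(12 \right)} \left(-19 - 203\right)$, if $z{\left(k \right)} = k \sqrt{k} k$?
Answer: $- 63936 \sqrt{3} \approx -1.1074 \cdot 10^{5}$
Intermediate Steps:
$z{\left(k \right)} = k^{\frac{5}{2}}$ ($z{\left(k \right)} = k^{\frac{3}{2}} k = k^{\frac{5}{2}}$)
$z{\left(12 \right)} \left(-19 - 203\right) = 12^{\frac{5}{2}} \left(-19 - 203\right) = 288 \sqrt{3} \left(-222\right) = - 63936 \sqrt{3}$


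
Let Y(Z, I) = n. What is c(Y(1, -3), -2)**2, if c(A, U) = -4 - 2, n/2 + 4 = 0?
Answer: 36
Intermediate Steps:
n = -8 (n = -8 + 2*0 = -8 + 0 = -8)
Y(Z, I) = -8
c(A, U) = -6
c(Y(1, -3), -2)**2 = (-6)**2 = 36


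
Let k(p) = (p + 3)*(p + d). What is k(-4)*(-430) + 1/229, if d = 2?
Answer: -196939/229 ≈ -860.00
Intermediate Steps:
k(p) = (2 + p)*(3 + p) (k(p) = (p + 3)*(p + 2) = (3 + p)*(2 + p) = (2 + p)*(3 + p))
k(-4)*(-430) + 1/229 = (6 + (-4)² + 5*(-4))*(-430) + 1/229 = (6 + 16 - 20)*(-430) + 1/229 = 2*(-430) + 1/229 = -860 + 1/229 = -196939/229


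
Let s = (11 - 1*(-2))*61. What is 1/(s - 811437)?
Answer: -1/810644 ≈ -1.2336e-6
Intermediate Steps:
s = 793 (s = (11 + 2)*61 = 13*61 = 793)
1/(s - 811437) = 1/(793 - 811437) = 1/(-810644) = -1/810644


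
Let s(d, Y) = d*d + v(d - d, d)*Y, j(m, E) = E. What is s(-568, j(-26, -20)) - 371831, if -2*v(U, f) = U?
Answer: -49207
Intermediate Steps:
v(U, f) = -U/2
s(d, Y) = d² (s(d, Y) = d*d + (-(d - d)/2)*Y = d² + (-½*0)*Y = d² + 0*Y = d² + 0 = d²)
s(-568, j(-26, -20)) - 371831 = (-568)² - 371831 = 322624 - 371831 = -49207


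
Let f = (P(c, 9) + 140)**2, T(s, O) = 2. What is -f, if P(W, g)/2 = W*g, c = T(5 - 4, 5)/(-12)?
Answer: -18769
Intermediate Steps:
c = -1/6 (c = 2/(-12) = 2*(-1/12) = -1/6 ≈ -0.16667)
P(W, g) = 2*W*g (P(W, g) = 2*(W*g) = 2*W*g)
f = 18769 (f = (2*(-1/6)*9 + 140)**2 = (-3 + 140)**2 = 137**2 = 18769)
-f = -1*18769 = -18769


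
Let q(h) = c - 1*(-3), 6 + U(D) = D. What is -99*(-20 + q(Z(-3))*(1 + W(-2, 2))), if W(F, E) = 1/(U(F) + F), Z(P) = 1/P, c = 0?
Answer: 17127/10 ≈ 1712.7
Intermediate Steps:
U(D) = -6 + D
q(h) = 3 (q(h) = 0 - 1*(-3) = 0 + 3 = 3)
W(F, E) = 1/(-6 + 2*F) (W(F, E) = 1/((-6 + F) + F) = 1/(-6 + 2*F))
-99*(-20 + q(Z(-3))*(1 + W(-2, 2))) = -99*(-20 + 3*(1 + 1/(2*(-3 - 2)))) = -99*(-20 + 3*(1 + (½)/(-5))) = -99*(-20 + 3*(1 + (½)*(-⅕))) = -99*(-20 + 3*(1 - ⅒)) = -99*(-20 + 3*(9/10)) = -99*(-20 + 27/10) = -99*(-173/10) = 17127/10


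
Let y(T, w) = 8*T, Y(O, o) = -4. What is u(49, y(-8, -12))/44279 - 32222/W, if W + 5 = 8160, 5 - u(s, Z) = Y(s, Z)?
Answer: -1426684543/361095245 ≈ -3.9510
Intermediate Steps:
u(s, Z) = 9 (u(s, Z) = 5 - 1*(-4) = 5 + 4 = 9)
W = 8155 (W = -5 + 8160 = 8155)
u(49, y(-8, -12))/44279 - 32222/W = 9/44279 - 32222/8155 = -1426684543/361095245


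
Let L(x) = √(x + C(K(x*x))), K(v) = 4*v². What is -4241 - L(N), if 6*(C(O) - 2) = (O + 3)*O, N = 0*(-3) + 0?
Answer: -4241 - √2 ≈ -4242.4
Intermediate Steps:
N = 0 (N = 0 + 0 = 0)
C(O) = 2 + O*(3 + O)/6 (C(O) = 2 + ((O + 3)*O)/6 = 2 + ((3 + O)*O)/6 = 2 + (O*(3 + O))/6 = 2 + O*(3 + O)/6)
L(x) = √(2 + x + 2*x⁴ + 8*x⁸/3) (L(x) = √(x + (2 + (4*(x*x)²)/2 + (4*(x*x)²)²/6)) = √(x + (2 + (4*(x²)²)/2 + (4*(x²)²)²/6)) = √(x + (2 + (4*x⁴)/2 + (4*x⁴)²/6)) = √(x + (2 + 2*x⁴ + (16*x⁸)/6)) = √(x + (2 + 2*x⁴ + 8*x⁸/3)) = √(2 + x + 2*x⁴ + 8*x⁸/3))
-4241 - L(N) = -4241 - √(18 + 9*0 + 18*0⁴ + 24*0⁸)/3 = -4241 - √(18 + 0 + 18*0 + 24*0)/3 = -4241 - √(18 + 0 + 0 + 0)/3 = -4241 - √18/3 = -4241 - 3*√2/3 = -4241 - √2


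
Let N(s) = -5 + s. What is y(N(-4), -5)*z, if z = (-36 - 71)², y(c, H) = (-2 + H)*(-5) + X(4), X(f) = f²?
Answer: 583899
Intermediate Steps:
y(c, H) = 26 - 5*H (y(c, H) = (-2 + H)*(-5) + 4² = (10 - 5*H) + 16 = 26 - 5*H)
z = 11449 (z = (-107)² = 11449)
y(N(-4), -5)*z = (26 - 5*(-5))*11449 = (26 + 25)*11449 = 51*11449 = 583899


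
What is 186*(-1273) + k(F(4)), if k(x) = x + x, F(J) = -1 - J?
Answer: -236788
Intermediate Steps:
k(x) = 2*x
186*(-1273) + k(F(4)) = 186*(-1273) + 2*(-1 - 1*4) = -236778 + 2*(-1 - 4) = -236778 + 2*(-5) = -236778 - 10 = -236788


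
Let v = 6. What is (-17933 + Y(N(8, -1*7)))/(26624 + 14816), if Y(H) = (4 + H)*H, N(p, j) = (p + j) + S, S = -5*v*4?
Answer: -531/5180 ≈ -0.10251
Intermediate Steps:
S = -120 (S = -5*6*4 = -30*4 = -120)
N(p, j) = -120 + j + p (N(p, j) = (p + j) - 120 = (j + p) - 120 = -120 + j + p)
Y(H) = H*(4 + H)
(-17933 + Y(N(8, -1*7)))/(26624 + 14816) = (-17933 + (-120 - 1*7 + 8)*(4 + (-120 - 1*7 + 8)))/(26624 + 14816) = (-17933 + (-120 - 7 + 8)*(4 + (-120 - 7 + 8)))/41440 = (-17933 - 119*(4 - 119))*(1/41440) = (-17933 - 119*(-115))*(1/41440) = (-17933 + 13685)*(1/41440) = -4248*1/41440 = -531/5180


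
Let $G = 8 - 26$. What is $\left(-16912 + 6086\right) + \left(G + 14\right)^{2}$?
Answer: $-10810$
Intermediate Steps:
$G = -18$ ($G = 8 - 26 = -18$)
$\left(-16912 + 6086\right) + \left(G + 14\right)^{2} = \left(-16912 + 6086\right) + \left(-18 + 14\right)^{2} = -10826 + \left(-4\right)^{2} = -10826 + 16 = -10810$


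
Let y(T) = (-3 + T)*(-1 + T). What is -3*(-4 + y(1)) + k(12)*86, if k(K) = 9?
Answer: 786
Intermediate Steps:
y(T) = (-1 + T)*(-3 + T)
-3*(-4 + y(1)) + k(12)*86 = -3*(-4 + (3 + 1² - 4*1)) + 9*86 = -3*(-4 + (3 + 1 - 4)) + 774 = -3*(-4 + 0) + 774 = -3*(-4) + 774 = 12 + 774 = 786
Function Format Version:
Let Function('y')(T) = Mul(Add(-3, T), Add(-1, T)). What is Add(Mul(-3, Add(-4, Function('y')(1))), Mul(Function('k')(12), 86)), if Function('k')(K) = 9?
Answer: 786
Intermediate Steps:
Function('y')(T) = Mul(Add(-1, T), Add(-3, T))
Add(Mul(-3, Add(-4, Function('y')(1))), Mul(Function('k')(12), 86)) = Add(Mul(-3, Add(-4, Add(3, Pow(1, 2), Mul(-4, 1)))), Mul(9, 86)) = Add(Mul(-3, Add(-4, Add(3, 1, -4))), 774) = Add(Mul(-3, Add(-4, 0)), 774) = Add(Mul(-3, -4), 774) = Add(12, 774) = 786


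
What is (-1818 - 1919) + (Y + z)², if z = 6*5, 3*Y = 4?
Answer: -24797/9 ≈ -2755.2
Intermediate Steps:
Y = 4/3 (Y = (⅓)*4 = 4/3 ≈ 1.3333)
z = 30
(-1818 - 1919) + (Y + z)² = (-1818 - 1919) + (4/3 + 30)² = -3737 + (94/3)² = -3737 + 8836/9 = -24797/9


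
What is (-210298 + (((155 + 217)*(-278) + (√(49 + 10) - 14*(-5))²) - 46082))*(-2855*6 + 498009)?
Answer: -170633661723 + 67323060*√59 ≈ -1.7012e+11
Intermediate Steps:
(-210298 + (((155 + 217)*(-278) + (√(49 + 10) - 14*(-5))²) - 46082))*(-2855*6 + 498009) = (-210298 + ((372*(-278) + (√59 + 70)²) - 46082))*(-17130 + 498009) = (-210298 + ((-103416 + (70 + √59)²) - 46082))*480879 = (-210298 + (-149498 + (70 + √59)²))*480879 = (-359796 + (70 + √59)²)*480879 = -173018340684 + 480879*(70 + √59)²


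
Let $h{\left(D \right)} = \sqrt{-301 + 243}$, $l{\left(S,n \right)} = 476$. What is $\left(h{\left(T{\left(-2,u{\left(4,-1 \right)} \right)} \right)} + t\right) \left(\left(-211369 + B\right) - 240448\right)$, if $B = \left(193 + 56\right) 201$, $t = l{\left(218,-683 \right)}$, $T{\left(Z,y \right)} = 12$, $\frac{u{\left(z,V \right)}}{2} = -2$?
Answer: $-191241568 - 401768 i \sqrt{58} \approx -1.9124 \cdot 10^{8} - 3.0598 \cdot 10^{6} i$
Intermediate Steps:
$u{\left(z,V \right)} = -4$ ($u{\left(z,V \right)} = 2 \left(-2\right) = -4$)
$t = 476$
$h{\left(D \right)} = i \sqrt{58}$ ($h{\left(D \right)} = \sqrt{-58} = i \sqrt{58}$)
$B = 50049$ ($B = 249 \cdot 201 = 50049$)
$\left(h{\left(T{\left(-2,u{\left(4,-1 \right)} \right)} \right)} + t\right) \left(\left(-211369 + B\right) - 240448\right) = \left(i \sqrt{58} + 476\right) \left(\left(-211369 + 50049\right) - 240448\right) = \left(476 + i \sqrt{58}\right) \left(-161320 - 240448\right) = \left(476 + i \sqrt{58}\right) \left(-401768\right) = -191241568 - 401768 i \sqrt{58}$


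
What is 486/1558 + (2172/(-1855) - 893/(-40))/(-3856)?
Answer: 13660649587/44576748160 ≈ 0.30645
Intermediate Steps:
486/1558 + (2172/(-1855) - 893/(-40))/(-3856) = 486*(1/1558) + (2172*(-1/1855) - 893*(-1/40))*(-1/3856) = 243/779 + (-2172/1855 + 893/40)*(-1/3856) = 243/779 + (313927/14840)*(-1/3856) = 243/779 - 313927/57223040 = 13660649587/44576748160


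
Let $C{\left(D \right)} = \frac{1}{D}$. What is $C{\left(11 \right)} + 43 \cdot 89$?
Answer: $\frac{42098}{11} \approx 3827.1$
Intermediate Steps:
$C{\left(11 \right)} + 43 \cdot 89 = \frac{1}{11} + 43 \cdot 89 = \frac{1}{11} + 3827 = \frac{42098}{11}$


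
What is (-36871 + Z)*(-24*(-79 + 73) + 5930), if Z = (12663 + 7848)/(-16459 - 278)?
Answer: -1249483426804/5579 ≈ -2.2396e+8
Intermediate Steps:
Z = -6837/5579 (Z = 20511/(-16737) = 20511*(-1/16737) = -6837/5579 ≈ -1.2255)
(-36871 + Z)*(-24*(-79 + 73) + 5930) = (-36871 - 6837/5579)*(-24*(-79 + 73) + 5930) = -205710146*(-24*(-6) + 5930)/5579 = -205710146*(144 + 5930)/5579 = -205710146/5579*6074 = -1249483426804/5579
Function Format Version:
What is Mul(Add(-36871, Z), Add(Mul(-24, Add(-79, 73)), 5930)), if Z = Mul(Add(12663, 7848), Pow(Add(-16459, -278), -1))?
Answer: Rational(-1249483426804, 5579) ≈ -2.2396e+8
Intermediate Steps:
Z = Rational(-6837, 5579) (Z = Mul(20511, Pow(-16737, -1)) = Mul(20511, Rational(-1, 16737)) = Rational(-6837, 5579) ≈ -1.2255)
Mul(Add(-36871, Z), Add(Mul(-24, Add(-79, 73)), 5930)) = Mul(Add(-36871, Rational(-6837, 5579)), Add(Mul(-24, Add(-79, 73)), 5930)) = Mul(Rational(-205710146, 5579), Add(Mul(-24, -6), 5930)) = Mul(Rational(-205710146, 5579), Add(144, 5930)) = Mul(Rational(-205710146, 5579), 6074) = Rational(-1249483426804, 5579)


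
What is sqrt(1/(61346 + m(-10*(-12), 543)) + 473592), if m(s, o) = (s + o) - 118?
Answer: sqrt(1814092205336443)/61891 ≈ 688.18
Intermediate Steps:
m(s, o) = -118 + o + s (m(s, o) = (o + s) - 118 = -118 + o + s)
sqrt(1/(61346 + m(-10*(-12), 543)) + 473592) = sqrt(1/(61346 + (-118 + 543 - 10*(-12))) + 473592) = sqrt(1/(61346 + (-118 + 543 + 120)) + 473592) = sqrt(1/(61346 + 545) + 473592) = sqrt(1/61891 + 473592) = sqrt(29311082473/61891) = sqrt(1814092205336443)/61891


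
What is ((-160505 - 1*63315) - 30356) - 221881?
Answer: -476057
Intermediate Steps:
((-160505 - 1*63315) - 30356) - 221881 = ((-160505 - 63315) - 30356) - 221881 = (-223820 - 30356) - 221881 = -254176 - 221881 = -476057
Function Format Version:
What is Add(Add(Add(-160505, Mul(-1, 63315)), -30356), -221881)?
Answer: -476057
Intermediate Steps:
Add(Add(Add(-160505, Mul(-1, 63315)), -30356), -221881) = Add(Add(Add(-160505, -63315), -30356), -221881) = Add(Add(-223820, -30356), -221881) = Add(-254176, -221881) = -476057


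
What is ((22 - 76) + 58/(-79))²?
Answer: 18696976/6241 ≈ 2995.8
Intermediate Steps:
((22 - 76) + 58/(-79))² = (-54 + 58*(-1/79))² = (-54 - 58/79)² = (-4324/79)² = 18696976/6241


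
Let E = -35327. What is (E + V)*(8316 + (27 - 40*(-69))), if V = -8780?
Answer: -489720021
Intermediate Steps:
(E + V)*(8316 + (27 - 40*(-69))) = (-35327 - 8780)*(8316 + (27 - 40*(-69))) = -44107*(8316 + (27 + 2760)) = -44107*(8316 + 2787) = -44107*11103 = -489720021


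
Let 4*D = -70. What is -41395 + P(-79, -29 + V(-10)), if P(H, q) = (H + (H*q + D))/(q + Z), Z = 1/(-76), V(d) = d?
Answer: -122962997/2965 ≈ -41472.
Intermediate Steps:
D = -35/2 (D = (1/4)*(-70) = -35/2 ≈ -17.500)
Z = -1/76 ≈ -0.013158
P(H, q) = (-35/2 + H + H*q)/(-1/76 + q) (P(H, q) = (H + (H*q - 35/2))/(q - 1/76) = (H + (-35/2 + H*q))/(-1/76 + q) = (-35/2 + H + H*q)/(-1/76 + q))
-41395 + P(-79, -29 + V(-10)) = -41395 + 38*(-35 + 2*(-79) + 2*(-79)*(-29 - 10))/(-1 + 76*(-29 - 10)) = -41395 + 38*(-35 - 158 + 2*(-79)*(-39))/(-1 + 76*(-39)) = -41395 + 38*(-35 - 158 + 6162)/(-1 - 2964) = -41395 + 38*5969/(-2965) = -41395 + 38*(-1/2965)*5969 = -41395 - 226822/2965 = -122962997/2965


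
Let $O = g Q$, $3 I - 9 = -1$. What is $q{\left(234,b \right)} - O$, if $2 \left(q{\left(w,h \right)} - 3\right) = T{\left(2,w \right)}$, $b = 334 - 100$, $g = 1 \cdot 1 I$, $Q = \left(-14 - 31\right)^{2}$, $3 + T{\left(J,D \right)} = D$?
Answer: $- \frac{10563}{2} \approx -5281.5$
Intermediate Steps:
$T{\left(J,D \right)} = -3 + D$
$I = \frac{8}{3}$ ($I = 3 + \frac{1}{3} \left(-1\right) = 3 - \frac{1}{3} = \frac{8}{3} \approx 2.6667$)
$Q = 2025$ ($Q = \left(-45\right)^{2} = 2025$)
$g = \frac{8}{3}$ ($g = 1 \cdot 1 \cdot \frac{8}{3} = 1 \cdot \frac{8}{3} = \frac{8}{3} \approx 2.6667$)
$b = 234$ ($b = 334 - 100 = 234$)
$q{\left(w,h \right)} = \frac{3}{2} + \frac{w}{2}$ ($q{\left(w,h \right)} = 3 + \frac{-3 + w}{2} = 3 + \left(- \frac{3}{2} + \frac{w}{2}\right) = \frac{3}{2} + \frac{w}{2}$)
$O = 5400$ ($O = \frac{8}{3} \cdot 2025 = 5400$)
$q{\left(234,b \right)} - O = \left(\frac{3}{2} + \frac{1}{2} \cdot 234\right) - 5400 = \left(\frac{3}{2} + 117\right) - 5400 = \frac{237}{2} - 5400 = - \frac{10563}{2}$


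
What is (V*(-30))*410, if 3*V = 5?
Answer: -20500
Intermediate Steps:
V = 5/3 (V = (1/3)*5 = 5/3 ≈ 1.6667)
(V*(-30))*410 = ((5/3)*(-30))*410 = -50*410 = -20500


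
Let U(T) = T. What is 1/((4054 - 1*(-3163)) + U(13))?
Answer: 1/7230 ≈ 0.00013831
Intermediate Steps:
1/((4054 - 1*(-3163)) + U(13)) = 1/((4054 - 1*(-3163)) + 13) = 1/((4054 + 3163) + 13) = 1/(7217 + 13) = 1/7230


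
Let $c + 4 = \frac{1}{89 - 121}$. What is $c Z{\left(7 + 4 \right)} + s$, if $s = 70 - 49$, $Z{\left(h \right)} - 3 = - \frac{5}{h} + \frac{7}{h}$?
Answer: $\frac{2877}{352} \approx 8.1733$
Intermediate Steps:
$Z{\left(h \right)} = 3 + \frac{2}{h}$ ($Z{\left(h \right)} = 3 + \left(- \frac{5}{h} + \frac{7}{h}\right) = 3 + \frac{2}{h}$)
$c = - \frac{129}{32}$ ($c = -4 + \frac{1}{89 - 121} = -4 + \frac{1}{-32} = -4 - \frac{1}{32} = - \frac{129}{32} \approx -4.0313$)
$s = 21$
$c Z{\left(7 + 4 \right)} + s = - \frac{129 \left(3 + \frac{2}{7 + 4}\right)}{32} + 21 = - \frac{129 \left(3 + \frac{2}{11}\right)}{32} + 21 = \left(- \frac{129}{32}\right) \frac{35}{11} + 21 = - \frac{4515}{352} + 21 = \frac{2877}{352}$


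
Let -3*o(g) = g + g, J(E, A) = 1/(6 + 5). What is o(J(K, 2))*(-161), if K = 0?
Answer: 322/33 ≈ 9.7576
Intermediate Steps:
J(E, A) = 1/11
o(g) = -2*g/3 (o(g) = -(g + g)/3 = -2*g/3)
o(J(K, 2))*(-161) = -⅔*1/11*(-161) = -2/33*(-161) = 322/33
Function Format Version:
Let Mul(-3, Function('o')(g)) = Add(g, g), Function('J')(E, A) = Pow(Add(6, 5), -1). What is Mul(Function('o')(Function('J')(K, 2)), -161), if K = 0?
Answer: Rational(322, 33) ≈ 9.7576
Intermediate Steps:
Function('J')(E, A) = Rational(1, 11) (Function('J')(E, A) = Pow(11, -1) = Rational(1, 11))
Function('o')(g) = Mul(Rational(-2, 3), g) (Function('o')(g) = Mul(Rational(-1, 3), Add(g, g)) = Mul(Rational(-1, 3), Mul(2, g)) = Mul(Rational(-2, 3), g))
Mul(Function('o')(Function('J')(K, 2)), -161) = Mul(Mul(Rational(-2, 3), Rational(1, 11)), -161) = Mul(Rational(-2, 33), -161) = Rational(322, 33)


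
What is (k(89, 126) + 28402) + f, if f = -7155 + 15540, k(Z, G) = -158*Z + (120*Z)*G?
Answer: 1368405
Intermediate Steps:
k(Z, G) = -158*Z + 120*G*Z
f = 8385
(k(89, 126) + 28402) + f = (2*89*(-79 + 60*126) + 28402) + 8385 = (2*89*(-79 + 7560) + 28402) + 8385 = (2*89*7481 + 28402) + 8385 = (1331618 + 28402) + 8385 = 1360020 + 8385 = 1368405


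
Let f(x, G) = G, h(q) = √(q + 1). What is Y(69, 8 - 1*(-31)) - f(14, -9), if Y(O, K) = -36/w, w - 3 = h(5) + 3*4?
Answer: 477/73 + 12*√6/73 ≈ 6.9369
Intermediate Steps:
h(q) = √(1 + q)
w = 15 + √6 (w = 3 + (√(1 + 5) + 3*4) = 3 + (√6 + 12) = 3 + (12 + √6) = 15 + √6 ≈ 17.449)
Y(O, K) = -36/(15 + √6)
Y(69, 8 - 1*(-31)) - f(14, -9) = (-180/73 + 12*√6/73) - 1*(-9) = (-180/73 + 12*√6/73) + 9 = 477/73 + 12*√6/73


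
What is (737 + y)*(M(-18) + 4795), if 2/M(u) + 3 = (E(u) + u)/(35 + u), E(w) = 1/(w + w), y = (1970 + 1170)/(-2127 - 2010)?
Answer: 511113743549/144795 ≈ 3.5299e+6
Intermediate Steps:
y = -3140/4137 (y = 3140/(-4137) = 3140*(-1/4137) = -3140/4137 ≈ -0.75900)
E(w) = 1/(2*w)
M(u) = 2/(-3 + (u + 1/(2*u))/(35 + u)) (M(u) = 2/(-3 + (1/(2*u) + u)/(35 + u)) = 2/(-3 + (u + 1/(2*u))/(35 + u)))
(737 + y)*(M(-18) + 4795) = (737 - 3140/4137)*(-4*(-18)*(35 - 18)/(-1 + 2*(-18)*(105 + 2*(-18))) + 4795) = 3045829*(-4*(-18)*17/(-1 + 2*(-18)*(105 - 36)) + 4795)/4137 = 3045829*(-4*(-18)*17/(-1 + 2*(-18)*69) + 4795)/4137 = 3045829*(-4*(-18)*17/(-1 - 2484) + 4795)/4137 = 3045829*(-4*(-18)*17/(-2485) + 4795)/4137 = 3045829*(-4*(-18)*(-1/2485)*17 + 4795)/4137 = 3045829*(-1224/2485 + 4795)/4137 = (3045829/4137)*(11914351/2485) = 511113743549/144795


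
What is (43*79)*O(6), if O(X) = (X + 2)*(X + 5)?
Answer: 298936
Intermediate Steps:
O(X) = (2 + X)*(5 + X)
(43*79)*O(6) = (43*79)*(10 + 6**2 + 7*6) = 3397*(10 + 36 + 42) = 3397*88 = 298936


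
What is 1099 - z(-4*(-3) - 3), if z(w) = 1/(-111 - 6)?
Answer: 128584/117 ≈ 1099.0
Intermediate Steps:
z(w) = -1/117 (z(w) = 1/(-117) = -1/117)
1099 - z(-4*(-3) - 3) = 1099 - 1*(-1/117) = 1099 + 1/117 = 128584/117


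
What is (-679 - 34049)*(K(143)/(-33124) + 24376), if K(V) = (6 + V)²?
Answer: -7009919928486/8281 ≈ -8.4651e+8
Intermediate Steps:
(-679 - 34049)*(K(143)/(-33124) + 24376) = (-679 - 34049)*((6 + 143)²/(-33124) + 24376) = -34728*(149²*(-1/33124) + 24376) = -34728*(22201*(-1/33124) + 24376) = -34728*(-22201/33124 + 24376) = -34728*807408423/33124 = -7009919928486/8281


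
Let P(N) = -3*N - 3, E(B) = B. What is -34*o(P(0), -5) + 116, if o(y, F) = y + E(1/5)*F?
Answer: 252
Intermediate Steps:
P(N) = -3 - 3*N
o(y, F) = y + F/5
-34*o(P(0), -5) + 116 = -34*((-3 - 3*0) + (1/5)*(-5)) + 116 = -34*((-3 + 0) - 1) + 116 = -34*(-3 - 1) + 116 = -34*(-4) + 116 = 136 + 116 = 252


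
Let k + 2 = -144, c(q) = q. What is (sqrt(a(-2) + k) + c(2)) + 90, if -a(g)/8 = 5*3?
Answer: 92 + I*sqrt(266) ≈ 92.0 + 16.31*I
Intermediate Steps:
k = -146 (k = -2 - 144 = -146)
a(g) = -120 (a(g) = -40*3 = -8*15 = -120)
(sqrt(a(-2) + k) + c(2)) + 90 = (sqrt(-120 - 146) + 2) + 90 = (sqrt(-266) + 2) + 90 = (I*sqrt(266) + 2) + 90 = (2 + I*sqrt(266)) + 90 = 92 + I*sqrt(266)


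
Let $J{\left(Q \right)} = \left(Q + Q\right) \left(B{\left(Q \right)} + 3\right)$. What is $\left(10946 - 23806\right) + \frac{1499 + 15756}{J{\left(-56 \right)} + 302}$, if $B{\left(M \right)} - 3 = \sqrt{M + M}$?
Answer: $\frac{5 \left(- 1152256 \sqrt{7} + 955091 i\right)}{2 \left(- 185 i + 224 \sqrt{7}\right)} \approx -12864.0 + 13.265 i$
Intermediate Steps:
$B{\left(M \right)} = 3 + \sqrt{2} \sqrt{M}$ ($B{\left(M \right)} = 3 + \sqrt{M + M} = 3 + \sqrt{2 M} = 3 + \sqrt{2} \sqrt{M}$)
$J{\left(Q \right)} = 2 Q \left(6 + \sqrt{2} \sqrt{Q}\right)$ ($J{\left(Q \right)} = \left(Q + Q\right) \left(\left(3 + \sqrt{2} \sqrt{Q}\right) + 3\right) = 2 Q \left(6 + \sqrt{2} \sqrt{Q}\right)$)
$\left(10946 - 23806\right) + \frac{1499 + 15756}{J{\left(-56 \right)} + 302} = \left(10946 - 23806\right) + \frac{1499 + 15756}{2 \left(-56\right) \left(6 + \sqrt{2} \sqrt{-56}\right) + 302} = -12860 + \frac{17255}{2 \left(-56\right) \left(6 + \sqrt{2} \cdot 2 i \sqrt{14}\right) + 302} = -12860 + \frac{17255}{2 \left(-56\right) \left(6 + 4 i \sqrt{7}\right) + 302} = -12860 + \frac{17255}{\left(-672 - 448 i \sqrt{7}\right) + 302} = -12860 + \frac{17255}{-370 - 448 i \sqrt{7}}$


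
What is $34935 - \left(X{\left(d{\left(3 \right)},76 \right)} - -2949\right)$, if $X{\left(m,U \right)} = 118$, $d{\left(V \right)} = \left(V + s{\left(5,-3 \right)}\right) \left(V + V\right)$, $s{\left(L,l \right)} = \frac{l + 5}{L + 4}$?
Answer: $31868$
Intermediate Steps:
$s{\left(L,l \right)} = \frac{5 + l}{4 + L}$
$d{\left(V \right)} = 2 V \left(\frac{2}{9} + V\right)$ ($d{\left(V \right)} = \left(V + \frac{5 - 3}{4 + 5}\right) \left(V + V\right) = \left(V + \frac{1}{9} \cdot 2\right) 2 V = \left(V + \frac{2}{9}\right) 2 V = \left(\frac{2}{9} + V\right) 2 V = 2 V \left(\frac{2}{9} + V\right)$)
$34935 - \left(X{\left(d{\left(3 \right)},76 \right)} - -2949\right) = 34935 - \left(118 - -2949\right) = 34935 - \left(118 + 2949\right) = 34935 - 3067 = 31868$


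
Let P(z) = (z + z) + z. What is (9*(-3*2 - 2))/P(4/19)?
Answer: -114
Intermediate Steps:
P(z) = 3*z (P(z) = 2*z + z = 3*z)
(9*(-3*2 - 2))/P(4/19) = (9*(-3*2 - 2))/((3*(4/19))) = (9*(-6 - 2))/((3*(4*(1/19)))) = (9*(-8))/((3*(4/19))) = -72/12/19 = -72*19/12 = -114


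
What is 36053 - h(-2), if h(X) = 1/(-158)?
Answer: 5696375/158 ≈ 36053.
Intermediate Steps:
h(X) = -1/158
36053 - h(-2) = 36053 - 1*(-1/158) = 36053 + 1/158 = 5696375/158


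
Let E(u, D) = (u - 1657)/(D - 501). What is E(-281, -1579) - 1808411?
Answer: -1880746471/1040 ≈ -1.8084e+6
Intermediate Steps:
E(u, D) = (-1657 + u)/(-501 + D)
E(-281, -1579) - 1808411 = (-1657 - 281)/(-501 - 1579) - 1808411 = -1938/(-2080) - 1808411 = -1/2080*(-1938) - 1808411 = 969/1040 - 1808411 = -1880746471/1040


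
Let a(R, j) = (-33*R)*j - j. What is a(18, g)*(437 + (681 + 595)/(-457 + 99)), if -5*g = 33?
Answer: 304676295/179 ≈ 1.7021e+6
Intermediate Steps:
g = -33/5 (g = -1/5*33 = -33/5 ≈ -6.6000)
a(R, j) = -j - 33*R*j (a(R, j) = -33*R*j - j = -j - 33*R*j)
a(18, g)*(437 + (681 + 595)/(-457 + 99)) = (-1*(-33/5)*(1 + 33*18))*(437 + (681 + 595)/(-457 + 99)) = (-1*(-33/5)*(1 + 594))*(437 + 1276/(-358)) = (-1*(-33/5)*595)*(437 + 1276*(-1/358)) = 3927*(437 - 638/179) = 3927*(77585/179) = 304676295/179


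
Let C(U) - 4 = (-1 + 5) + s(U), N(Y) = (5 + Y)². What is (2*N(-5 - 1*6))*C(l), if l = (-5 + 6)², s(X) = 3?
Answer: 792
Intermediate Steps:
l = 1 (l = 1² = 1)
C(U) = 11 (C(U) = 4 + ((-1 + 5) + 3) = 4 + (4 + 3) = 4 + 7 = 11)
(2*N(-5 - 1*6))*C(l) = (2*(5 + (-5 - 1*6))²)*11 = (2*(5 + (-5 - 6))²)*11 = (2*(5 - 11)²)*11 = (2*(-6)²)*11 = (2*36)*11 = 72*11 = 792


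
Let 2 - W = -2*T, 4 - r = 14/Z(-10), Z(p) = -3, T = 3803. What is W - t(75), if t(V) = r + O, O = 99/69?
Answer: 524255/69 ≈ 7597.9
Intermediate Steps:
O = 33/23 (O = 99*(1/69) = 33/23 ≈ 1.4348)
r = 26/3 (r = 4 - 14/(-3) = 4 - 14*(-1)/3 = 4 - 1*(-14/3) = 4 + 14/3 = 26/3 ≈ 8.6667)
t(V) = 697/69 (t(V) = 26/3 + 33/23 = 697/69)
W = 7608 (W = 2 - (-2)*3803 = 2 - 1*(-7606) = 2 + 7606 = 7608)
W - t(75) = 7608 - 1*697/69 = 7608 - 697/69 = 524255/69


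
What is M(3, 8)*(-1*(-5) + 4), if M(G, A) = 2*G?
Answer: 54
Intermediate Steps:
M(3, 8)*(-1*(-5) + 4) = (2*3)*(-1*(-5) + 4) = 6*(5 + 4) = 6*9 = 54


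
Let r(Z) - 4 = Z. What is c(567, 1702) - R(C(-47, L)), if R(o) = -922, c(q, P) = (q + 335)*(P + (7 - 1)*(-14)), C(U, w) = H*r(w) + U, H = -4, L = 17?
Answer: 1460358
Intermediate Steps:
r(Z) = 4 + Z
C(U, w) = -16 + U - 4*w (C(U, w) = -4*(4 + w) + U = (-16 - 4*w) + U = -16 + U - 4*w)
c(q, P) = (-84 + P)*(335 + q) (c(q, P) = (335 + q)*(P + 6*(-14)) = (335 + q)*(P - 84) = (335 + q)*(-84 + P) = (-84 + P)*(335 + q))
c(567, 1702) - R(C(-47, L)) = (-28140 - 84*567 + 335*1702 + 1702*567) - 1*(-922) = (-28140 - 47628 + 570170 + 965034) + 922 = 1459436 + 922 = 1460358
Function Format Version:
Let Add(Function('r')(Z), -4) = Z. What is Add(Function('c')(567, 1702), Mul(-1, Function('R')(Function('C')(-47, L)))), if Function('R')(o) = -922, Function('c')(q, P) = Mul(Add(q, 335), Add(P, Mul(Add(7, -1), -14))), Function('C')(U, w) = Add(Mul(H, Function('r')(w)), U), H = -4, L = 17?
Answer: 1460358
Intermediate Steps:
Function('r')(Z) = Add(4, Z)
Function('C')(U, w) = Add(-16, U, Mul(-4, w)) (Function('C')(U, w) = Add(Mul(-4, Add(4, w)), U) = Add(Add(-16, Mul(-4, w)), U) = Add(-16, U, Mul(-4, w)))
Function('c')(q, P) = Mul(Add(-84, P), Add(335, q)) (Function('c')(q, P) = Mul(Add(335, q), Add(P, Mul(6, -14))) = Mul(Add(335, q), Add(P, -84)) = Mul(Add(335, q), Add(-84, P)) = Mul(Add(-84, P), Add(335, q)))
Add(Function('c')(567, 1702), Mul(-1, Function('R')(Function('C')(-47, L)))) = Add(Add(-28140, Mul(-84, 567), Mul(335, 1702), Mul(1702, 567)), Mul(-1, -922)) = Add(Add(-28140, -47628, 570170, 965034), 922) = Add(1459436, 922) = 1460358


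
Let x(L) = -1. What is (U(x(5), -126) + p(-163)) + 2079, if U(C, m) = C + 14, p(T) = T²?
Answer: 28661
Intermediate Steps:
U(C, m) = 14 + C
(U(x(5), -126) + p(-163)) + 2079 = ((14 - 1) + (-163)²) + 2079 = (13 + 26569) + 2079 = 26582 + 2079 = 28661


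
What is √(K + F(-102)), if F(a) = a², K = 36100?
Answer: 2*√11626 ≈ 215.65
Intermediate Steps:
√(K + F(-102)) = √(36100 + (-102)²) = √(36100 + 10404) = √46504 = 2*√11626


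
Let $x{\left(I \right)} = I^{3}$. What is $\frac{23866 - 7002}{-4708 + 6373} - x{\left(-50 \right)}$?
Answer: $\frac{208141864}{1665} \approx 1.2501 \cdot 10^{5}$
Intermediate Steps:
$\frac{23866 - 7002}{-4708 + 6373} - x{\left(-50 \right)} = \frac{23866 - 7002}{-4708 + 6373} - \left(-50\right)^{3} = \frac{16864}{1665} - -125000 = 16864 \cdot \frac{1}{1665} + 125000 = \frac{16864}{1665} + 125000 = \frac{208141864}{1665}$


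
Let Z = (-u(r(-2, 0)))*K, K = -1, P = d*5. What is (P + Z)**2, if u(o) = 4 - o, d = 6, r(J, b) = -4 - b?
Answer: 1444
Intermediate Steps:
P = 30 (P = 6*5 = 30)
Z = 8 (Z = -(4 - (-4 - 1*0))*(-1) = -(4 - (-4 + 0))*(-1) = -(4 - 1*(-4))*(-1) = -(4 + 4)*(-1) = -1*8*(-1) = -8*(-1) = 8)
(P + Z)**2 = (30 + 8)**2 = 38**2 = 1444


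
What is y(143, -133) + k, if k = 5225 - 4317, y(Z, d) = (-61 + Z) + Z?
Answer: 1133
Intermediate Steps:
y(Z, d) = -61 + 2*Z
k = 908
y(143, -133) + k = (-61 + 2*143) + 908 = (-61 + 286) + 908 = 225 + 908 = 1133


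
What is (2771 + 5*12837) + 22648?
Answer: 89604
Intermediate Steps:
(2771 + 5*12837) + 22648 = (2771 + 64185) + 22648 = 66956 + 22648 = 89604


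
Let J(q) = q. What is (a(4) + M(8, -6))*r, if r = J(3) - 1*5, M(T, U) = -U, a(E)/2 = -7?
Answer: 16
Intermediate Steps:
a(E) = -14 (a(E) = 2*(-7) = -14)
r = -2 (r = 3 - 1*5 = 3 - 5 = -2)
(a(4) + M(8, -6))*r = (-14 - 1*(-6))*(-2) = (-14 + 6)*(-2) = -8*(-2) = 16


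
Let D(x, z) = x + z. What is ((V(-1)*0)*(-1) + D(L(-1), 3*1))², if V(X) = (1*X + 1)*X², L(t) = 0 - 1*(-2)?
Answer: 25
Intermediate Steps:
L(t) = 2 (L(t) = 0 + 2 = 2)
V(X) = X²*(1 + X) (V(X) = (X + 1)*X² = (1 + X)*X² = X²*(1 + X))
((V(-1)*0)*(-1) + D(L(-1), 3*1))² = ((((-1)²*(1 - 1))*0)*(-1) + (2 + 3*1))² = (((1*0)*0)*(-1) + (2 + 3))² = ((0*0)*(-1) + 5)² = (0*(-1) + 5)² = (0 + 5)² = 5² = 25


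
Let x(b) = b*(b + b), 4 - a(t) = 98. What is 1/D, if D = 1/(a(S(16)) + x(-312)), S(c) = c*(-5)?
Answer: 194594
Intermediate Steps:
S(c) = -5*c
a(t) = -94 (a(t) = 4 - 1*98 = 4 - 98 = -94)
x(b) = 2*b² (x(b) = b*(2*b) = 2*b²)
D = 1/194594 (D = 1/(-94 + 2*(-312)²) = 1/(-94 + 2*97344) = 1/(-94 + 194688) = 1/194594 ≈ 5.1389e-6)
1/D = 1/(1/194594) = 194594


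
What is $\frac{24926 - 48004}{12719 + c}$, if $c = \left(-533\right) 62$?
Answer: $\frac{23078}{20327} \approx 1.1353$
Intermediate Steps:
$c = -33046$
$\frac{24926 - 48004}{12719 + c} = \frac{24926 - 48004}{12719 - 33046} = - \frac{23078}{-20327} = \left(-23078\right) \left(- \frac{1}{20327}\right) = \frac{23078}{20327}$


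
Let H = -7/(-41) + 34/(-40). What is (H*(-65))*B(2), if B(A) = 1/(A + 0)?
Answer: 7241/328 ≈ 22.076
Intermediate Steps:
H = -557/820 (H = -7*(-1/41) + 34*(-1/40) = 7/41 - 17/20 = -557/820 ≈ -0.67927)
B(A) = 1/A
(H*(-65))*B(2) = -557/820*(-65)/2 = (7241/164)*(½) = 7241/328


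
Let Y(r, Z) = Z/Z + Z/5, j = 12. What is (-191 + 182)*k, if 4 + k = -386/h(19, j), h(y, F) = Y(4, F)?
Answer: 17982/17 ≈ 1057.8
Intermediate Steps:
Y(r, Z) = 1 + Z/5 (Y(r, Z) = 1 + Z*(1/5) = 1 + Z/5)
h(y, F) = 1 + F/5
k = -1998/17 (k = -4 - 386/(1 + (1/5)*12) = -4 - 386/(1 + 12/5) = -4 - 386/17/5 = -4 - 386*5/17 = -4 - 1930/17 = -1998/17 ≈ -117.53)
(-191 + 182)*k = (-191 + 182)*(-1998/17) = -9*(-1998/17) = 17982/17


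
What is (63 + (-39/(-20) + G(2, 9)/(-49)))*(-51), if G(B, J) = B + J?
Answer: -3234981/980 ≈ -3301.0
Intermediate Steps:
(63 + (-39/(-20) + G(2, 9)/(-49)))*(-51) = (63 + (-39/(-20) + (2 + 9)/(-49)))*(-51) = (63 + (-39*(-1/20) + 11*(-1/49)))*(-51) = (63 + (39/20 - 11/49))*(-51) = (63 + 1691/980)*(-51) = (63431/980)*(-51) = -3234981/980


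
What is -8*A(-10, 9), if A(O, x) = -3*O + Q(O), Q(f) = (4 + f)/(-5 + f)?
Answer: -1216/5 ≈ -243.20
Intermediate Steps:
Q(f) = (4 + f)/(-5 + f)
A(O, x) = -3*O + (4 + O)/(-5 + O)
-8*A(-10, 9) = -8*(4 - 10 - 3*(-10)*(-5 - 10))/(-5 - 10) = -8*(4 - 10 - 3*(-10)*(-15))/(-15) = -(-8)*(4 - 10 - 450)/15 = -(-8)*(-456)/15 = -8*152/5 = -1216/5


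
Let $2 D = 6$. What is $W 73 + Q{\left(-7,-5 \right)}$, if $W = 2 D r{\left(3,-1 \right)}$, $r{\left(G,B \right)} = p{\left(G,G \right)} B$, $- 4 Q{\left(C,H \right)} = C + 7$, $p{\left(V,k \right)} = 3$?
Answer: $-1314$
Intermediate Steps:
$D = 3$ ($D = \frac{1}{2} \cdot 6 = 3$)
$Q{\left(C,H \right)} = - \frac{7}{4} - \frac{C}{4}$ ($Q{\left(C,H \right)} = - \frac{C + 7}{4} = - \frac{7 + C}{4} = - \frac{7}{4} - \frac{C}{4}$)
$r{\left(G,B \right)} = 3 B$
$W = -18$ ($W = 2 \cdot 3 \cdot 3 \left(-1\right) = 6 \left(-3\right) = -18$)
$W 73 + Q{\left(-7,-5 \right)} = \left(-18\right) 73 - 0 = -1314 + \left(- \frac{7}{4} + \frac{7}{4}\right) = -1314 + 0 = -1314$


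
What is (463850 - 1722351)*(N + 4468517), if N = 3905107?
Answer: -10538214177624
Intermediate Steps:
(463850 - 1722351)*(N + 4468517) = (463850 - 1722351)*(3905107 + 4468517) = -1258501*8373624 = -10538214177624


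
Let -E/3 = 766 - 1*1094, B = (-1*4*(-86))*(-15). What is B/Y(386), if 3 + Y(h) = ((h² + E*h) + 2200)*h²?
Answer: -5160/79119855917 ≈ -6.5217e-8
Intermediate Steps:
B = -5160 (B = -4*(-86)*(-15) = 344*(-15) = -5160)
E = 984 (E = -3*(766 - 1*1094) = -3*(766 - 1094) = -3*(-328) = 984)
Y(h) = -3 + h²*(2200 + h² + 984*h) (Y(h) = -3 + ((h² + 984*h) + 2200)*h² = -3 + (2200 + h² + 984*h)*h² = -3 + h²*(2200 + h² + 984*h))
B/Y(386) = -5160/(-3 + 386⁴ + 984*386³ + 2200*386²) = -5160/(-3 + 22199808016 + 984*57512456 + 2200*148996) = -5160/(-3 + 22199808016 + 56592256704 + 327791200) = -5160/79119855917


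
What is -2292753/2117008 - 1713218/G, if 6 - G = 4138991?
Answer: -5862774063961/8762264356880 ≈ -0.66909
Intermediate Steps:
G = -4138985 (G = 6 - 1*4138991 = 6 - 4138991 = -4138985)
-2292753/2117008 - 1713218/G = -2292753/2117008 - 1713218/(-4138985) = -2292753*1/2117008 - 1713218*(-1/4138985) = -2292753/2117008 + 1713218/4138985 = -5862774063961/8762264356880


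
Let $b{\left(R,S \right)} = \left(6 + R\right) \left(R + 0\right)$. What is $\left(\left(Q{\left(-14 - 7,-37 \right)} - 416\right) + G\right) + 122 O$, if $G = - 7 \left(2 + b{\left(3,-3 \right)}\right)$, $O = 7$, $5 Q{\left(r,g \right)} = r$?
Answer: $\frac{1154}{5} \approx 230.8$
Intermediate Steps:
$Q{\left(r,g \right)} = \frac{r}{5}$
$b{\left(R,S \right)} = R \left(6 + R\right)$ ($b{\left(R,S \right)} = \left(6 + R\right) R = R \left(6 + R\right)$)
$G = -203$ ($G = - 7 \left(2 + 3 \left(6 + 3\right)\right) = - 7 \left(2 + 3 \cdot 9\right) = - 7 \left(2 + 27\right) = \left(-7\right) 29 = -203$)
$\left(\left(Q{\left(-14 - 7,-37 \right)} - 416\right) + G\right) + 122 O = \left(\left(\frac{-14 - 7}{5} - 416\right) - 203\right) + 122 \cdot 7 = \left(\left(\frac{-14 - 7}{5} - 416\right) - 203\right) + 854 = \left(\left(\frac{1}{5} \left(-21\right) - 416\right) - 203\right) + 854 = \left(\left(- \frac{21}{5} - 416\right) - 203\right) + 854 = \left(- \frac{2101}{5} - 203\right) + 854 = - \frac{3116}{5} + 854 = \frac{1154}{5}$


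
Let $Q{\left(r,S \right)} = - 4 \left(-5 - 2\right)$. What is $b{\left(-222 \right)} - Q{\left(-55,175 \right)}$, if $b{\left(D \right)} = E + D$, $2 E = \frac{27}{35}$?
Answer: $- \frac{17473}{70} \approx -249.61$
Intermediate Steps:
$E = \frac{27}{70}$ ($E = \frac{27 \cdot \frac{1}{35}}{2} = \frac{1}{2} \cdot \frac{27}{35} = \frac{27}{70} \approx 0.38571$)
$Q{\left(r,S \right)} = 28$ ($Q{\left(r,S \right)} = \left(-4\right) \left(-7\right) = 28$)
$b{\left(D \right)} = \frac{27}{70} + D$
$b{\left(-222 \right)} - Q{\left(-55,175 \right)} = \left(\frac{27}{70} - 222\right) - 28 = - \frac{15513}{70} - 28 = - \frac{17473}{70}$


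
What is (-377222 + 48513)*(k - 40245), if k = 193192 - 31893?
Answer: -39791539286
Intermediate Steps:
k = 161299
(-377222 + 48513)*(k - 40245) = (-377222 + 48513)*(161299 - 40245) = -328709*121054 = -39791539286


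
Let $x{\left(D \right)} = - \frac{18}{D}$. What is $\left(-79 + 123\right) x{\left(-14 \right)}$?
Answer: $\frac{396}{7} \approx 56.571$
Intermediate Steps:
$\left(-79 + 123\right) x{\left(-14 \right)} = \left(-79 + 123\right) \left(- \frac{18}{-14}\right) = 44 \left(\left(-18\right) \left(- \frac{1}{14}\right)\right) = 44 \cdot \frac{9}{7} = \frac{396}{7}$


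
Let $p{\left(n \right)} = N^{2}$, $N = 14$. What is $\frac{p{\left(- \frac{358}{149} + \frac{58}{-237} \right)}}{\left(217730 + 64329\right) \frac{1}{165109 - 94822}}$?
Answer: $\frac{13776252}{282059} \approx 48.842$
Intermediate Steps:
$p{\left(n \right)} = 196$ ($p{\left(n \right)} = 14^{2} = 196$)
$\frac{p{\left(- \frac{358}{149} + \frac{58}{-237} \right)}}{\left(217730 + 64329\right) \frac{1}{165109 - 94822}} = \frac{196}{\left(217730 + 64329\right) \frac{1}{165109 - 94822}} = \frac{196}{282059 \cdot \frac{1}{70287}} = \frac{196}{\frac{282059}{70287}} = 196 \cdot \frac{70287}{282059} = \frac{13776252}{282059}$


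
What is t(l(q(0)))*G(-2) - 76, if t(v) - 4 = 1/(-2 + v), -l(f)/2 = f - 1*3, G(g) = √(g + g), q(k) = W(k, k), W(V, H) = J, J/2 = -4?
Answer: -76 + 81*I/10 ≈ -76.0 + 8.1*I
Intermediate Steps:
J = -8 (J = 2*(-4) = -8)
W(V, H) = -8
q(k) = -8
G(g) = √2*√g (G(g) = √(2*g) = √2*√g)
l(f) = 6 - 2*f (l(f) = -2*(f - 1*3) = -2*(f - 3) = -2*(-3 + f) = 6 - 2*f)
t(v) = 4 + 1/(-2 + v)
t(l(q(0)))*G(-2) - 76 = ((-7 + 4*(6 - 2*(-8)))/(-2 + (6 - 2*(-8))))*(√2*√(-2)) - 76 = ((-7 + 4*(6 + 16))/(-2 + (6 + 16)))*(√2*(I*√2)) - 76 = ((-7 + 4*22)/(-2 + 22))*(2*I) - 76 = ((-7 + 88)/20)*(2*I) - 76 = ((1/20)*81)*(2*I) - 76 = 81*(2*I)/20 - 76 = 81*I/10 - 76 = -76 + 81*I/10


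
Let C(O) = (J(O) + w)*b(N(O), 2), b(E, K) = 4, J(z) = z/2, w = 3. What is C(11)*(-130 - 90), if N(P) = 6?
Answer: -7480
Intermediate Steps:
J(z) = z/2 (J(z) = z*(½) = z/2)
C(O) = 12 + 2*O (C(O) = (O/2 + 3)*4 = (3 + O/2)*4 = 12 + 2*O)
C(11)*(-130 - 90) = (12 + 2*11)*(-130 - 90) = (12 + 22)*(-220) = 34*(-220) = -7480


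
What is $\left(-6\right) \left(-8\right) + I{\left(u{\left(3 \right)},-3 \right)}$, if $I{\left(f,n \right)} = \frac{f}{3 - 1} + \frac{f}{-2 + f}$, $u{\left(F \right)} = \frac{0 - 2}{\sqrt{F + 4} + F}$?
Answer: $\frac{845}{18} + \frac{7 \sqrt{7}}{18} \approx 47.973$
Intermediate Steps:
$u{\left(F \right)} = - \frac{2}{F + \sqrt{4 + F}}$ ($u{\left(F \right)} = - \frac{2}{\sqrt{4 + F} + F} = - \frac{2}{F + \sqrt{4 + F}}$)
$I{\left(f,n \right)} = \frac{f}{2} + \frac{f}{-2 + f}$
$\left(-6\right) \left(-8\right) + I{\left(u{\left(3 \right)},-3 \right)} = \left(-6\right) \left(-8\right) + \frac{\left(- \frac{2}{3 + \sqrt{4 + 3}}\right)^{2}}{2 \left(-2 - \frac{2}{3 + \sqrt{4 + 3}}\right)} = 48 + \frac{\left(- \frac{2}{3 + \sqrt{7}}\right)^{2}}{2 \left(-2 - \frac{2}{3 + \sqrt{7}}\right)} = 48 + \frac{4 \frac{1}{\left(3 + \sqrt{7}\right)^{2}}}{2 \left(-2 - \frac{2}{3 + \sqrt{7}}\right)} = 48 + \frac{2}{\left(-2 - \frac{2}{3 + \sqrt{7}}\right) \left(3 + \sqrt{7}\right)^{2}}$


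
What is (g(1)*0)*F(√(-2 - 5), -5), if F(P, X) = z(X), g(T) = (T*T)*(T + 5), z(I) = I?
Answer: 0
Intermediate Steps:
g(T) = T²*(5 + T)
F(P, X) = X
(g(1)*0)*F(√(-2 - 5), -5) = ((1²*(5 + 1))*0)*(-5) = ((1*6)*0)*(-5) = (6*0)*(-5) = 0*(-5) = 0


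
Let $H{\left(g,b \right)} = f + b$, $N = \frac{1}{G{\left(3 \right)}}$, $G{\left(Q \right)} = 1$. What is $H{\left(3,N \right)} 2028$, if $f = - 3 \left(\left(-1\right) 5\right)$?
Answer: $32448$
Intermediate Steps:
$f = 15$ ($f = \left(-3\right) \left(-5\right) = 15$)
$N = 1$ ($N = 1^{-1} = 1$)
$H{\left(g,b \right)} = 15 + b$
$H{\left(3,N \right)} 2028 = \left(15 + 1\right) 2028 = 16 \cdot 2028 = 32448$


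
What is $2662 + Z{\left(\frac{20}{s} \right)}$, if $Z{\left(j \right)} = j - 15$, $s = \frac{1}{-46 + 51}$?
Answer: $2747$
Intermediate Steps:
$s = \frac{1}{5} \approx 0.2$
$Z{\left(j \right)} = -15 + j$ ($Z{\left(j \right)} = j - 15 = -15 + j$)
$2662 + Z{\left(\frac{20}{s} \right)} = 2662 - \left(15 - 20 \frac{1}{\frac{1}{5}}\right) = 2662 + \left(-15 + 20 \cdot 5\right) = 2662 + \left(-15 + 100\right) = 2662 + 85 = 2747$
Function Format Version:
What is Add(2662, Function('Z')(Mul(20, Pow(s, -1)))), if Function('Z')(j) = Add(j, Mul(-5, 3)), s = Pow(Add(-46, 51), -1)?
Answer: 2747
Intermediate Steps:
s = Rational(1, 5) (s = Pow(5, -1) = Rational(1, 5) ≈ 0.20000)
Function('Z')(j) = Add(-15, j) (Function('Z')(j) = Add(j, -15) = Add(-15, j))
Add(2662, Function('Z')(Mul(20, Pow(s, -1)))) = Add(2662, Add(-15, Mul(20, Pow(Rational(1, 5), -1)))) = Add(2662, Add(-15, Mul(20, 5))) = Add(2662, Add(-15, 100)) = Add(2662, 85) = 2747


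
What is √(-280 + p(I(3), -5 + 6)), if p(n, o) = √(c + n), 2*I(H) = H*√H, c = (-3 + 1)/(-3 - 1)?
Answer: √(-1120 + 2*√2*√(1 + 3*√3))/2 ≈ 16.681*I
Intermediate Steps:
c = ½ (c = -2/(-4) = -2*(-¼) = ½ ≈ 0.50000)
I(H) = H^(3/2)/2 (I(H) = (H*√H)/2 = H^(3/2)/2)
p(n, o) = √(½ + n)
√(-280 + p(I(3), -5 + 6)) = √(-280 + √(2 + 4*(3^(3/2)/2))/2) = √(-280 + √(2 + 4*((3*√3)/2))/2) = √(-280 + √(2 + 4*(3*√3/2))/2) = √(-280 + √(2 + 6*√3)/2)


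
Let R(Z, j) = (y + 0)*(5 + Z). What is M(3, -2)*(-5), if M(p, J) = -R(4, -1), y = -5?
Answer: -225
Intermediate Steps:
R(Z, j) = -25 - 5*Z (R(Z, j) = (-5 + 0)*(5 + Z) = -5*(5 + Z) = -25 - 5*Z)
M(p, J) = 45 (M(p, J) = -(-25 - 5*4) = -(-25 - 20) = -1*(-45) = 45)
M(3, -2)*(-5) = 45*(-5) = -225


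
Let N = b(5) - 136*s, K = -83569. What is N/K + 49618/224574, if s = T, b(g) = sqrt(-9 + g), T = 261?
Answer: 6059002673/9383712303 - 2*I/83569 ≈ 0.64569 - 2.3932e-5*I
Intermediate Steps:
s = 261
N = -35496 + 2*I (N = sqrt(-9 + 5) - 136*261 = sqrt(-4) - 35496 = 2*I - 35496 = -35496 + 2*I ≈ -35496.0 + 2.0*I)
N/K + 49618/224574 = (-35496 + 2*I)/(-83569) + 49618/224574 = (-35496 + 2*I)*(-1/83569) + 49618*(1/224574) = (35496/83569 - 2*I/83569) + 24809/112287 = 6059002673/9383712303 - 2*I/83569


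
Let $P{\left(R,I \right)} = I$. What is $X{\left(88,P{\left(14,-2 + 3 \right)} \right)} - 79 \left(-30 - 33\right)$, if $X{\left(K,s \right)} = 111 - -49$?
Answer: $5137$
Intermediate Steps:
$X{\left(K,s \right)} = 160$ ($X{\left(K,s \right)} = 111 + 49 = 160$)
$X{\left(88,P{\left(14,-2 + 3 \right)} \right)} - 79 \left(-30 - 33\right) = 160 - 79 \left(-30 - 33\right) = 160 - 79 \left(-63\right) = 160 - -4977 = 160 + 4977 = 5137$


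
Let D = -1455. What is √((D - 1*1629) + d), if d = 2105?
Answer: I*√979 ≈ 31.289*I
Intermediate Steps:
√((D - 1*1629) + d) = √((-1455 - 1*1629) + 2105) = √((-1455 - 1629) + 2105) = √(-3084 + 2105) = √(-979) = I*√979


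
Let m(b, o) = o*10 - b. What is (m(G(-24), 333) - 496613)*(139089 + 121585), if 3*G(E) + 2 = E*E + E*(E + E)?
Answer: -386208081550/3 ≈ -1.2874e+11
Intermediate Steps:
G(E) = -⅔ + E² (G(E) = -⅔ + (E*E + E*(E + E))/3 = -⅔ + (E² + E*(2*E))/3 = -⅔ + (E² + 2*E²)/3 = -⅔ + (3*E²)/3 = -⅔ + E²)
m(b, o) = -b + 10*o (m(b, o) = 10*o - b = -b + 10*o)
(m(G(-24), 333) - 496613)*(139089 + 121585) = ((-(-⅔ + (-24)²) + 10*333) - 496613)*(139089 + 121585) = ((-(-⅔ + 576) + 3330) - 496613)*260674 = ((-1*1726/3 + 3330) - 496613)*260674 = ((-1726/3 + 3330) - 496613)*260674 = (8264/3 - 496613)*260674 = -1481575/3*260674 = -386208081550/3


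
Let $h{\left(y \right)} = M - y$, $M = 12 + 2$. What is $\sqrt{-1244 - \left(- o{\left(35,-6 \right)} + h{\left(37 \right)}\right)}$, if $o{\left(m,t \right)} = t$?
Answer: $i \sqrt{1227} \approx 35.029 i$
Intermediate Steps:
$M = 14$
$h{\left(y \right)} = 14 - y$
$\sqrt{-1244 - \left(- o{\left(35,-6 \right)} + h{\left(37 \right)}\right)} = \sqrt{-1244 - \left(20 - 37\right)} = \sqrt{-1244 - -17} = \sqrt{-1244 + \left(-6 + 23\right)} = \sqrt{-1244 + 17} = \sqrt{-1227} = i \sqrt{1227}$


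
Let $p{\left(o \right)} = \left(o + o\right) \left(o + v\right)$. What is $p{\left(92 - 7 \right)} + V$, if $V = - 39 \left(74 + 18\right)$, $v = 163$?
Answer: $38572$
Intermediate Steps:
$V = -3588$ ($V = \left(-39\right) 92 = -3588$)
$p{\left(o \right)} = 2 o \left(163 + o\right)$ ($p{\left(o \right)} = \left(o + o\right) \left(o + 163\right) = 2 o \left(163 + o\right)$)
$p{\left(92 - 7 \right)} + V = 2 \left(92 - 7\right) \left(163 + \left(92 - 7\right)\right) - 3588 = 2 \cdot 85 \left(163 + 85\right) - 3588 = 2 \cdot 85 \cdot 248 - 3588 = 42160 - 3588 = 38572$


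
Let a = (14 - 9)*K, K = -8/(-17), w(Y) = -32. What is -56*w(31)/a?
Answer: 3808/5 ≈ 761.60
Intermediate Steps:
K = 8/17 (K = -8*(-1/17) = 8/17 ≈ 0.47059)
a = 40/17 (a = (14 - 9)*(8/17) = 5*(8/17) = 40/17 ≈ 2.3529)
-56*w(31)/a = -(-1792)/40/17 = -(-1792)*17/40 = -56*(-68/5) = 3808/5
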